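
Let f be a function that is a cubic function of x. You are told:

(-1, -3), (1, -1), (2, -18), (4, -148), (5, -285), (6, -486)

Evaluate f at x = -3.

Write f(x) = ax³ + bx² + cx + d; the 6 given values yield a linear system in the 4 coefficients.
Solving, f(x) = -2x³ - 2x² + 3x.
Then f(-3) = 27.

27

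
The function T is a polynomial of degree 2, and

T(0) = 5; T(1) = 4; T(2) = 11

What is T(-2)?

Write T(t) = at² + bt + c; the 3 given values yield a linear system in the 3 coefficients.
Solving, T(t) = 4t² - 5t + 5.
Then T(-2) = 31.

31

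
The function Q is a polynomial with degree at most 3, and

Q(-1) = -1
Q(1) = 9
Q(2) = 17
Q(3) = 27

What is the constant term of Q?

Write Q(n) = an³ + bn² + cn + d; the 4 given values yield a linear system in the 4 coefficients.
Solving, the leading coefficient vanishes, and Q(n) = n² + 5n + 3.
The constant term is Q(0) = 3.

3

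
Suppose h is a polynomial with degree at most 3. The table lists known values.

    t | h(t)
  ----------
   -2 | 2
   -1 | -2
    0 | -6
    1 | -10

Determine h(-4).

Write h(t) = at³ + bt² + ct + d; the 4 given values yield a linear system in the 4 coefficients.
Solving, the top 2 coefficients vanish, and h(t) = -4t - 6.
Then h(-4) = 10.

10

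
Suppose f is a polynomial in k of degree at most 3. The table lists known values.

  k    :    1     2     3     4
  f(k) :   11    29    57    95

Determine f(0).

3

First differences: 18, 28, 38. Second differences: 10, 10.
Level-2 differences are constant, so f has degree 2.
Fitting a degree-2 polynomial gives f(k) = 5k² + 3k + 3.
Then f(0) = 3.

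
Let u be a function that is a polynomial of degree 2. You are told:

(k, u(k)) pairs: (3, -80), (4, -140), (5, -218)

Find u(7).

-428

Write u(k) = ak² + bk + c; the 3 given values yield a linear system in the 3 coefficients.
Solving, u(k) = -9k² + 3k - 8.
Then u(7) = -428.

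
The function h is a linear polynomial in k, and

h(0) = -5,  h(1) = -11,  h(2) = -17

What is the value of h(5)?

First differences: -6, -6.
Level-1 differences are constant, so h has degree 1.
Fitting a degree-1 polynomial gives h(k) = -6k - 5.
Then h(5) = -35.

-35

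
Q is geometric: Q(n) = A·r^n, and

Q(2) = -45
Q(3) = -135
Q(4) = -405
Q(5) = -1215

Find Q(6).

-3645

Consecutive ratio: -135/(-45) = 3, and -405/(-135) = 3, so r = 3.
Then A·3^2 = -45 gives A = -5, and Q(n) = -5·3^n.
Q(6) = -5·3^6 = -3645.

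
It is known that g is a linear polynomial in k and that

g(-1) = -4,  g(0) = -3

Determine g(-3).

-6

Write g(k) = ak + b; the 2 given values yield a linear system in the 2 coefficients.
Solving, g(k) = k - 3.
Then g(-3) = -6.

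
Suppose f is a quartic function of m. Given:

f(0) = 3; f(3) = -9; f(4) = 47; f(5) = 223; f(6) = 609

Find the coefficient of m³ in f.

-3

Write f(m) = am^4 + bm³ + cm² + dm + e; the 5 given values yield a linear system in the 5 coefficients.
Solving, f(m) = m^4 - 3m³ - m² - m + 3.
The coefficient of m³ is -3.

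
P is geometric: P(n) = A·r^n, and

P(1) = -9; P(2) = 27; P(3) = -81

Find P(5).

-729

Consecutive ratio: 27/(-9) = -3, and -81/27 = -3, so r = -3.
Then A·(-3)^1 = -9 gives A = 3, and P(n) = 3·(-3)^n.
P(5) = 3·(-3)^5 = -729.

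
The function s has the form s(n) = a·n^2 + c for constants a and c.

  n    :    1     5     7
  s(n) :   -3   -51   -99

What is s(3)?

-19

From s(1) = -3 and s(5) = -51: 1a + c = -3 and 25a + c = -51.
Subtracting: 24a = -48, so a = -2; then c = -3 − (-2)·1 = -1.
So s(n) = -2n² − 1, and s(3) = -19.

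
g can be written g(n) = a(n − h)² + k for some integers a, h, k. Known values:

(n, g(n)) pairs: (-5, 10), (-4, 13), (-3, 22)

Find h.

First differences 3, 9; second difference 6 = 2a, so a = 3.
Expanding, the n-coefficient is −2ah = -6h; matching it to the data gives h = -5, and then k = 10.
So g(n) = 3(n + 5)² + 10.
Hence h = -5.

-5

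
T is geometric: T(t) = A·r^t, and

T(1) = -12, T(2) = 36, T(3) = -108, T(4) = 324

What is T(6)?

Consecutive ratio: 36/(-12) = -3, and -108/36 = -3, so r = -3.
Then A·(-3)^1 = -12 gives A = 4, and T(t) = 4·(-3)^t.
T(6) = 4·(-3)^6 = 2916.

2916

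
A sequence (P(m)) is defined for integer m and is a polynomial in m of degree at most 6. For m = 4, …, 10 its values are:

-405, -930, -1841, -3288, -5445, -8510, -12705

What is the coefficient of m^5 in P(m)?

First differences: -525, -911, -1447, -2157, -3065, -4195. Second differences: -386, -536, -710, -908, -1130. Third differences: -150, -174, -198, -222. Fourth differences: -24, -24, -24.
Level-4 differences are constant, so P has degree 4.
Fitting a degree-4 polynomial gives P(m) = -m^4 - 3m³ + 3m² - 5.
The coefficient of m^5 is 0.

0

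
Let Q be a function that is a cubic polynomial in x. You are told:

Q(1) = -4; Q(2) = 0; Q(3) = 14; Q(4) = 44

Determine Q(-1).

Write Q(x) = ax³ + bx² + cx + d; the 4 given values yield a linear system in the 4 coefficients.
Solving, Q(x) = x³ - x² - 4.
Then Q(-1) = -6.

-6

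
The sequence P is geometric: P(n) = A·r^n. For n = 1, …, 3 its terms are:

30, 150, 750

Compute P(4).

Consecutive ratio: 150/30 = 5, and 750/150 = 5, so r = 5.
Then A·5^1 = 30 gives A = 6, and P(n) = 6·5^n.
P(4) = 6·5^4 = 3750.

3750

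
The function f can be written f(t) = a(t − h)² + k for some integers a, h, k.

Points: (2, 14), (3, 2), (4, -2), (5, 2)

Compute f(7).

First differences -12, -4, 4; second difference 8 = 2a, so a = 4.
Expanding, the t-coefficient is −2ah = -8h; matching it to the data gives h = 4, and then k = -2.
So f(t) = 4(t − 4)² − 2.
f(7) = 4·3² − 2 = 34.

34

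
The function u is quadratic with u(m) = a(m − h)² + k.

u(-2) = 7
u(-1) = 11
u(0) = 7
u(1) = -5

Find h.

First differences 4, -4, -12; second difference -8 = 2a, so a = -4.
Expanding, the m-coefficient is −2ah = 8h; matching it to the data gives h = -1, and then k = 11.
So u(m) = -4(m + 1)² + 11.
Hence h = -1.

-1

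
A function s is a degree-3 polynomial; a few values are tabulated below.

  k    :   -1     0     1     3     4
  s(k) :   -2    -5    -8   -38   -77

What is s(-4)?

Write s(k) = ak³ + bk² + ck + d; the 5 given values yield a linear system in the 4 coefficients.
Solving, s(k) = -k³ - 2k - 5.
Then s(-4) = 67.

67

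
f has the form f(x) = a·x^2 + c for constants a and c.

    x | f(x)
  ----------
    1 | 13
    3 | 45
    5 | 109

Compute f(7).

From f(1) = 13 and f(3) = 45: 1a + c = 13 and 9a + c = 45.
Subtracting: 8a = 32, so a = 4; then c = 13 − 4·1 = 9.
So f(x) = 4x² + 9, and f(7) = 205.

205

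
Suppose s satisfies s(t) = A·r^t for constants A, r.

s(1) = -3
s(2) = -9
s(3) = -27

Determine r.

Consecutive ratio: -9/(-3) = 3, and -27/(-9) = 3, so r = 3.
Then A·3^1 = -3 gives A = -1, and s(t) = -1·3^t.

3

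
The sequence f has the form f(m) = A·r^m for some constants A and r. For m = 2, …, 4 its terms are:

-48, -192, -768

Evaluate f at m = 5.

Consecutive ratio: -192/(-48) = 4, and -768/(-192) = 4, so r = 4.
Then A·4^2 = -48 gives A = -3, and f(m) = -3·4^m.
f(5) = -3·4^5 = -3072.

-3072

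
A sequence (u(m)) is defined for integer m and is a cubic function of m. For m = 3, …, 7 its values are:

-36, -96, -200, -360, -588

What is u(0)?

0

First differences: -60, -104, -160, -228. Second differences: -44, -56, -68. Third differences: -12, -12.
Level-3 differences are constant, so u has degree 3.
Fitting a degree-3 polynomial gives u(m) = -2m³ + 2m².
Then u(0) = 0.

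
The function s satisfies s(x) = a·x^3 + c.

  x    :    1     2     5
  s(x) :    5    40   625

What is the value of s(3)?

135

From s(1) = 5 and s(2) = 40: 1a + c = 5 and 8a + c = 40.
Subtracting: 7a = 35, so a = 5; then c = 5 − 5·1 = 0.
So s(x) = 5x³ + 0, and s(3) = 135.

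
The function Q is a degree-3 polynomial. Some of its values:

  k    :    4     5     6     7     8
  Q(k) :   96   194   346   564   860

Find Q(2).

14

First differences: 98, 152, 218, 296. Second differences: 54, 66, 78. Third differences: 12, 12.
Level-3 differences are constant, so Q has degree 3.
Fitting a degree-3 polynomial gives Q(k) = 2k³ - 3k² + 3k + 4.
Then Q(2) = 14.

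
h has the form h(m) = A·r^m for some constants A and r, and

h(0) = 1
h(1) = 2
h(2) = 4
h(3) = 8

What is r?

Consecutive ratio: 2/1 = 2, and 4/2 = 2, so r = 2.
Then A·2^0 = 1 gives A = 1, and h(m) = 1·2^m.

2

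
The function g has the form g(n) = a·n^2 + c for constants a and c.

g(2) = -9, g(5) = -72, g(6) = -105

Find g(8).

-189

From g(2) = -9 and g(5) = -72: 4a + c = -9 and 25a + c = -72.
Subtracting: 21a = -63, so a = -3; then c = -9 − (-3)·4 = 3.
So g(n) = -3n² + 3, and g(8) = -189.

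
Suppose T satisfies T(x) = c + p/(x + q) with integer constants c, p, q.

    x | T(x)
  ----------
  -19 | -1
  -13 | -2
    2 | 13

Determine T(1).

19

(T(x) − c)(x + q) = p for each data point; the three points give a linear system in c and q, then p follows.
Solving: c = 1, q = 1, p = 36, so T(x) = 1 + 36/(x + 1).
Then T(1) = 1 + 36/2 = 19.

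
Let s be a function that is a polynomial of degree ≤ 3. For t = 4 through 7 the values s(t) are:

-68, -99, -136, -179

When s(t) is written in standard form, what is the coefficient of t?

-4

First differences: -31, -37, -43. Second differences: -6, -6.
Level-2 differences are constant, so s has degree 2.
Fitting a degree-2 polynomial gives s(t) = -3t² - 4t - 4.
The coefficient of t is -4.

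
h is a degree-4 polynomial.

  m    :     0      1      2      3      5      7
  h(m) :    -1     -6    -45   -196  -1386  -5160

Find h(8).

Write h(m) = am^4 + bm³ + cm² + dm + e; the 6 given values yield a linear system in the 5 coefficients.
Solving, h(m) = -2m^4 - m³ - 2m - 1.
Then h(8) = -8721.

-8721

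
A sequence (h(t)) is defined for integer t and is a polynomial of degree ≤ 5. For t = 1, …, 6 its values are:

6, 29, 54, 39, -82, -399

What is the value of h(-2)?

9

Write h(t) = at^5 + bt^4 + ct³ + dt² + et + p; the 6 given values yield a linear system in the 6 coefficients.
Solving, the leading coefficient vanishes, and h(t) = -t^4 + 3t³ + 8t² - 7t + 3.
Then h(-2) = 9.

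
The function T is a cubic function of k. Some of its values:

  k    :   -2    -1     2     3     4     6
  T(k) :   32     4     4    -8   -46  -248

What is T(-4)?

Write T(k) = ak³ + bk² + ck + d; the 6 given values yield a linear system in the 4 coefficients.
Solving, T(k) = -2k³ + 5k² + k - 2.
Then T(-4) = 202.

202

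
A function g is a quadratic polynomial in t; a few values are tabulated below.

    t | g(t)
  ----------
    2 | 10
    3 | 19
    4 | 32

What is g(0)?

4

Write g(t) = at² + bt + c; the 3 given values yield a linear system in the 3 coefficients.
Solving, g(t) = 2t² - t + 4.
The constant term is g(0) = 4.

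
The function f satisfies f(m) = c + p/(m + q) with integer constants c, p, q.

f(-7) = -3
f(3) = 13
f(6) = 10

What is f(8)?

(f(m) − c)(m + q) = p for each data point; the three points give a linear system in c and q, then p follows.
Solving: c = 5, q = 2, p = 40, so f(m) = 5 + 40/(m + 2).
Then f(8) = 5 + 40/10 = 9.

9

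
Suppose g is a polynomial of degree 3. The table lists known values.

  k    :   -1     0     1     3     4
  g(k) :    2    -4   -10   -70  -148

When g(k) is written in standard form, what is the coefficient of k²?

Write g(k) = ak³ + bk² + ck + d; the 5 given values yield a linear system in the 4 coefficients.
Solving, g(k) = -2k³ - 4k - 4.
The coefficient of k² is 0.

0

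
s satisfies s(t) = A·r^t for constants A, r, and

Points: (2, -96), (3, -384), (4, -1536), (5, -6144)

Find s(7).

-98304

Consecutive ratio: -384/(-96) = 4, and -1536/(-384) = 4, so r = 4.
Then A·4^2 = -96 gives A = -6, and s(t) = -6·4^t.
s(7) = -6·4^7 = -98304.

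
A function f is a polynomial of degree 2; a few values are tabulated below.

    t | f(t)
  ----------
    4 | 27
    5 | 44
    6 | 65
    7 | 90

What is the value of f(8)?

119

First differences: 17, 21, 25. Second differences: 4, 4.
Level-2 differences are constant, so f has degree 2.
Extending the table by one column gives the next first difference 29, so f(8) = 90 + 29 = 119.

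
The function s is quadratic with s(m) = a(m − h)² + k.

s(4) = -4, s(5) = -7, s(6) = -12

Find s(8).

First differences -3, -5; second difference -2 = 2a, so a = -1.
Expanding, the m-coefficient is −2ah = 2h; matching it to the data gives h = 3, and then k = -3.
So s(m) = -1(m − 3)² − 3.
s(8) = -1·5² − 3 = -28.

-28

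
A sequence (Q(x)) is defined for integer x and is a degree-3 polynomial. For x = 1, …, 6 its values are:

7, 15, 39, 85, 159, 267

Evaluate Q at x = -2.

19

First differences: 8, 24, 46, 74, 108. Second differences: 16, 22, 28, 34. Third differences: 6, 6, 6.
Level-3 differences are constant, so Q has degree 3.
Fitting a degree-3 polynomial gives Q(x) = x³ + 2x² - 5x + 9.
Then Q(-2) = 19.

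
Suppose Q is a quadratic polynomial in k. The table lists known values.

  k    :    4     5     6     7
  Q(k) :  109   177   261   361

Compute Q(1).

First differences: 68, 84, 100. Second differences: 16, 16.
Level-2 differences are constant, so Q has degree 2.
Fitting a degree-2 polynomial gives Q(k) = 8k² - 4k - 3.
Then Q(1) = 1.

1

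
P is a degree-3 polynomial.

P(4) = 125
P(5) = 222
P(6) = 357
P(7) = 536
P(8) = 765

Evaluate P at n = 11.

First differences: 97, 135, 179, 229. Second differences: 38, 44, 50. Third differences: 6, 6.
Level-3 differences are constant, so P has degree 3.
Fitting a degree-3 polynomial gives P(n) = n³ + 4n² - 3.
Then P(11) = 1812.

1812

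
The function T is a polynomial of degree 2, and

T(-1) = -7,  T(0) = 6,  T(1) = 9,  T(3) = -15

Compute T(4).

-42

Write T(x) = ax² + bx + c; the 4 given values yield a linear system in the 3 coefficients.
Solving, T(x) = -5x² + 8x + 6.
Then T(4) = -42.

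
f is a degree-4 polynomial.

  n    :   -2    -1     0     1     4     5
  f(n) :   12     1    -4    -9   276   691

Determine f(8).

4492

Write f(n) = an^4 + bn³ + cn² + dn + e; the 6 given values yield a linear system in the 5 coefficients.
Solving, f(n) = n^4 + n³ - n² - 6n - 4.
Then f(8) = 4492.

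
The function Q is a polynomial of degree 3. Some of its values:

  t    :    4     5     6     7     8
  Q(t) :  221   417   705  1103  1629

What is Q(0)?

-3

First differences: 196, 288, 398, 526. Second differences: 92, 110, 128. Third differences: 18, 18.
Level-3 differences are constant, so Q has degree 3.
Fitting a degree-3 polynomial gives Q(t) = 3t³ + t² + 4t - 3.
The constant term is Q(0) = -3.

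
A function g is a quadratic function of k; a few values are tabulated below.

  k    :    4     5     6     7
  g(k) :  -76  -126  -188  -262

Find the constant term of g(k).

First differences: -50, -62, -74. Second differences: -12, -12.
Level-2 differences are constant, so g has degree 2.
Fitting a degree-2 polynomial gives g(k) = -6k² + 4k + 4.
The constant term is g(0) = 4.

4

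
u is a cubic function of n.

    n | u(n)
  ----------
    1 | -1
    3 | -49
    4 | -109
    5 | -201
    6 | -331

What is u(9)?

-1009

Write u(n) = an³ + bn² + cn + d; the 5 given values yield a linear system in the 4 coefficients.
Solving, u(n) = -n³ - 4n² + 5n - 1.
Then u(9) = -1009.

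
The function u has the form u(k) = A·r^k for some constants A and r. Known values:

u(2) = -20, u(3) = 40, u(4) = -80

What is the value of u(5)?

160

Consecutive ratio: 40/(-20) = -2, and -80/40 = -2, so r = -2.
Then A·(-2)^2 = -20 gives A = -5, and u(k) = -5·(-2)^k.
u(5) = -5·(-2)^5 = 160.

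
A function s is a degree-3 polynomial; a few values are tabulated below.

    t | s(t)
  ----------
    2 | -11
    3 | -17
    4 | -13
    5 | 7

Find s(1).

-1

Write s(t) = at³ + bt² + ct + d; the 4 given values yield a linear system in the 4 coefficients.
Solving, s(t) = t³ - 4t² - 5t + 7.
Then s(1) = -1.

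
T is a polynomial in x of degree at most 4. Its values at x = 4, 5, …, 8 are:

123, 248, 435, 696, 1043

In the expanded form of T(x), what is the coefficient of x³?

2

First differences: 125, 187, 261, 347. Second differences: 62, 74, 86. Third differences: 12, 12.
Level-3 differences are constant, so T has degree 3.
Fitting a degree-3 polynomial gives T(x) = 2x³ + x² - 6x + 3.
The coefficient of x³ is 2.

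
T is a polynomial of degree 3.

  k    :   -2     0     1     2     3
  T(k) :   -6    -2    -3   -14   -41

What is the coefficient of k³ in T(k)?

-1

Write T(k) = ak³ + bk² + ck + d; the 5 given values yield a linear system in the 4 coefficients.
Solving, T(k) = -k³ - 2k² + 2k - 2.
The coefficient of k³ is -1.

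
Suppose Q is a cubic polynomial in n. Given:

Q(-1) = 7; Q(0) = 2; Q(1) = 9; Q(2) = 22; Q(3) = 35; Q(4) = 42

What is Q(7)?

-33

Write Q(n) = an³ + bn² + cn + d; the 6 given values yield a linear system in the 4 coefficients.
Solving, Q(n) = -n³ + 6n² + 2n + 2.
Then Q(7) = -33.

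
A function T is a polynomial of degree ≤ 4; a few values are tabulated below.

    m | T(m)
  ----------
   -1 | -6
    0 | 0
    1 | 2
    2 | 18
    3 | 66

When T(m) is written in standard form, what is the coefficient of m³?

3

First differences: 6, 2, 16, 48. Second differences: -4, 14, 32. Third differences: 18, 18.
Level-3 differences are constant, so T has degree 3.
Fitting a degree-3 polynomial gives T(m) = 3m³ - 2m² + m.
The coefficient of m³ is 3.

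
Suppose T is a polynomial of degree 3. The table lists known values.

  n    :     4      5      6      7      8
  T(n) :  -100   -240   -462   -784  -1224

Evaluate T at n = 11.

Write T(n) = an³ + bn² + cn + d; the 5 given values yield a linear system in the 4 coefficients.
Solving, T(n) = -3n³ + 4n² + 7n.
Then T(11) = -3432.

-3432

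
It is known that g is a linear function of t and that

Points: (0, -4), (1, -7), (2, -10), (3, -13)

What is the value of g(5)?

First differences: -3, -3, -3.
Level-1 differences are constant, so g has degree 1.
Fitting a degree-1 polynomial gives g(t) = -3t - 4.
Then g(5) = -19.

-19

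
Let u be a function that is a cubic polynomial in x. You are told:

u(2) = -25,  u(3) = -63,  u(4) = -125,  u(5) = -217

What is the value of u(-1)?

5

Write u(x) = ax³ + bx² + cx + d; the 4 given values yield a linear system in the 4 coefficients.
Solving, u(x) = -x³ - 3x² - 4x + 3.
Then u(-1) = 5.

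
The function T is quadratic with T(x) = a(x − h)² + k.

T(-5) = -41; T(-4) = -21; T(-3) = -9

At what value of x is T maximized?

-2

First differences 20, 12; second difference -8 = 2a, so a = -4.
Expanding, the x-coefficient is −2ah = 8h; matching it to the data gives h = -2, and then k = -5.
So T(x) = -4(x + 2)² − 5.
Hence h = -2.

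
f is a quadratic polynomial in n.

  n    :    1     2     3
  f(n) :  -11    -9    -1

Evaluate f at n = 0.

Write f(n) = an² + bn + c; the 3 given values yield a linear system in the 3 coefficients.
Solving, f(n) = 3n² - 7n - 7.
Then f(0) = -7.

-7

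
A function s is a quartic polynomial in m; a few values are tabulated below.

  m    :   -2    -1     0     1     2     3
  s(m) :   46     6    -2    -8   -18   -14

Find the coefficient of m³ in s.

-3

First differences: -40, -8, -6, -10, 4. Second differences: 32, 2, -4, 14. Third differences: -30, -6, 18. Fourth differences: 24, 24.
Level-4 differences are constant, so s has degree 4.
Fitting a degree-4 polynomial gives s(m) = m^4 - 3m³ - 4m - 2.
The coefficient of m³ is -3.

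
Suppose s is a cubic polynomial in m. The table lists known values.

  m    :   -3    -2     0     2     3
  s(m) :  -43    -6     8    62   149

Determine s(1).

Write s(m) = am³ + bm² + cm + d; the 5 given values yield a linear system in the 4 coefficients.
Solving, s(m) = 3m³ + 5m² + 5m + 8.
Then s(1) = 21.

21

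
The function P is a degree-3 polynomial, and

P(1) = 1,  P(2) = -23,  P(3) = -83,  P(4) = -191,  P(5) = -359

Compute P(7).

-923

Write P(k) = ak³ + bk² + ck + d; the 5 given values yield a linear system in the 4 coefficients.
Solving, P(k) = -2k³ - 6k² + 8k + 1.
Then P(7) = -923.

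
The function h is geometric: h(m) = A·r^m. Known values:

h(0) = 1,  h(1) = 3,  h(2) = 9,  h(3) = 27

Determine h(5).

243

Consecutive ratio: 3/1 = 3, and 9/3 = 3, so r = 3.
Then A·3^0 = 1 gives A = 1, and h(m) = 1·3^m.
h(5) = 1·3^5 = 243.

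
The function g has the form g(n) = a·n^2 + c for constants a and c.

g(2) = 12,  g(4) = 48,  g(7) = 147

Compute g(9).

243

From g(2) = 12 and g(4) = 48: 4a + c = 12 and 16a + c = 48.
Subtracting: 12a = 36, so a = 3; then c = 12 − 3·4 = 0.
So g(n) = 3n² + 0, and g(9) = 243.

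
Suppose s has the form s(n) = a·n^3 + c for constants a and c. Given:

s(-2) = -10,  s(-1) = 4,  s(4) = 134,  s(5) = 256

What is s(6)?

438

From s(-2) = -10 and s(-1) = 4: -8a + c = -10 and -1a + c = 4.
Subtracting: 7a = 14, so a = 2; then c = -10 − 2·(-8) = 6.
So s(n) = 2n³ + 6, and s(6) = 438.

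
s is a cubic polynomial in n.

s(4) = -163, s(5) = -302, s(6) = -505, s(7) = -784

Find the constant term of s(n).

Write s(n) = an³ + bn² + cn + d; the 4 given values yield a linear system in the 4 coefficients.
Solving, s(n) = -2n³ - 2n² + n - 7.
The constant term is s(0) = -7.

-7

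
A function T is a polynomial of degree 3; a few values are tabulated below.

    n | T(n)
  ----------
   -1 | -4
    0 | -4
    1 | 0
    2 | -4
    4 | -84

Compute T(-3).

56

Write T(n) = an³ + bn² + cn + d; the 5 given values yield a linear system in the 4 coefficients.
Solving, T(n) = -2n³ + 2n² + 4n - 4.
Then T(-3) = 56.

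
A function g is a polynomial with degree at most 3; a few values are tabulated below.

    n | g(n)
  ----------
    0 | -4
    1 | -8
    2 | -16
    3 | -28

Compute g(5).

-64

Write g(n) = an³ + bn² + cn + d; the 4 given values yield a linear system in the 4 coefficients.
Solving, the leading coefficient vanishes, and g(n) = -2n² - 2n - 4.
Then g(5) = -64.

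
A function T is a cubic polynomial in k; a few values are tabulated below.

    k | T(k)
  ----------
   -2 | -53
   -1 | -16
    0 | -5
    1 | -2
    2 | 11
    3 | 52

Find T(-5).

-500

Write T(k) = ak³ + bk² + ck + d; the 6 given values yield a linear system in the 4 coefficients.
Solving, T(k) = 3k³ - 4k² + 4k - 5.
Then T(-5) = -500.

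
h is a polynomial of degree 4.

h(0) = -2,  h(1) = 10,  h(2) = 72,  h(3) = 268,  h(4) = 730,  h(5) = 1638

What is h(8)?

9558

Write h(t) = at^4 + bt³ + ct² + dt + e; the 6 given values yield a linear system in the 5 coefficients.
Solving, h(t) = 2t^4 + 2t³ + 5t² + 3t - 2.
Then h(8) = 9558.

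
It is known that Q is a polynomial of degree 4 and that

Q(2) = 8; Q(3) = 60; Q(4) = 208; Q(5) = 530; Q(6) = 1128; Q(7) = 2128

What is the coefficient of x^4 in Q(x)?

1

First differences: 52, 148, 322, 598, 1000. Second differences: 96, 174, 276, 402. Third differences: 78, 102, 126. Fourth differences: 24, 24.
Level-4 differences are constant, so Q has degree 4.
Fitting a degree-4 polynomial gives Q(x) = x^4 - x³ + 2x² - 4x.
The coefficient of x^4 is 1.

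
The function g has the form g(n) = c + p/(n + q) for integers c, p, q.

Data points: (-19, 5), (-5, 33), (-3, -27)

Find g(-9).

9

(g(n) − c)(n + q) = p for each data point; the three points give a linear system in c and q, then p follows.
Solving: c = 3, q = 4, p = -30, so g(n) = 3 − 30/(n + 4).
Then g(-9) = 3 − 30/(-5) = 9.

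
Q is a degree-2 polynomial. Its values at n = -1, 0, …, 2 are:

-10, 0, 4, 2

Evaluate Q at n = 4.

-20

First differences: 10, 4, -2. Second differences: -6, -6.
Level-2 differences are constant, so Q has degree 2.
Fitting a degree-2 polynomial gives Q(n) = -3n² + 7n.
Then Q(4) = -20.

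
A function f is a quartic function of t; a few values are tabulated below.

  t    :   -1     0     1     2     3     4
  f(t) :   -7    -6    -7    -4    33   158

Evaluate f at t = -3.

Write f(t) = at^4 + bt³ + ct² + dt + e; the 6 given values yield a linear system in the 5 coefficients.
Solving, f(t) = t^4 - t³ - 2t² + t - 6.
Then f(-3) = 81.

81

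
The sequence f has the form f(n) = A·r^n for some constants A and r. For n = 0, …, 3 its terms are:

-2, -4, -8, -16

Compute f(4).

Consecutive ratio: -4/(-2) = 2, and -8/(-4) = 2, so r = 2.
Then A·2^0 = -2 gives A = -2, and f(n) = -2·2^n.
f(4) = -2·2^4 = -32.

-32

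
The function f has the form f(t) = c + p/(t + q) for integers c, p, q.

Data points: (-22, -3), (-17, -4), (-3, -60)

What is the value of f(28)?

2

(f(t) − c)(t + q) = p for each data point; the three points give a linear system in c and q, then p follows.
Solving: c = 0, q = 2, p = 60, so f(t) = 60/(t + 2).
Then f(28) = 0 + 60/30 = 2.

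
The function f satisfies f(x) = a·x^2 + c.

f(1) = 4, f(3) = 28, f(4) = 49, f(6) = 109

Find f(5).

76

From f(1) = 4 and f(3) = 28: 1a + c = 4 and 9a + c = 28.
Subtracting: 8a = 24, so a = 3; then c = 4 − 3·1 = 1.
So f(x) = 3x² + 1, and f(5) = 76.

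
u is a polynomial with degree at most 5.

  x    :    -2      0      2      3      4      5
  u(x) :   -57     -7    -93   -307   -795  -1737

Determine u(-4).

Write u(x) = ax^5 + bx^4 + cx³ + dx² + ex + p; the 6 given values yield a linear system in the 6 coefficients.
Solving, the leading coefficient vanishes, and u(x) = -2x^4 - 2x³ - 9x² - x - 7.
Then u(-4) = -531.

-531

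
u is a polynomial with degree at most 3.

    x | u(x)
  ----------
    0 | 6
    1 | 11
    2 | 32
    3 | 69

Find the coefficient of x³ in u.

First differences: 5, 21, 37. Second differences: 16, 16.
Level-2 differences are constant, so u has degree 2.
Fitting a degree-2 polynomial gives u(x) = 8x² - 3x + 6.
The coefficient of x³ is 0.

0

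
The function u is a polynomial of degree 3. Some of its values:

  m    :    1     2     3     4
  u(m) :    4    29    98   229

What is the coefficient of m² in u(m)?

4

Write u(m) = am³ + bm² + cm + d; the 4 given values yield a linear system in the 4 coefficients.
Solving, u(m) = 3m³ + 4m² - 8m + 5.
The coefficient of m² is 4.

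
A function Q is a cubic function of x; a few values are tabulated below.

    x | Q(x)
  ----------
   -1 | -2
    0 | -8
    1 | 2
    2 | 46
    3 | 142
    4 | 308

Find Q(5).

Write Q(x) = ax³ + bx² + cx + d; the 6 given values yield a linear system in the 4 coefficients.
Solving, Q(x) = 3x³ + 8x² - x - 8.
Then Q(5) = 562.

562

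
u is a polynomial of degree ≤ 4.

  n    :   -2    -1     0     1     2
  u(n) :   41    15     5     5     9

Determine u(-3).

89

Write u(n) = an^4 + bn³ + cn² + dn + e; the 5 given values yield a linear system in the 5 coefficients.
Solving, the leading coefficient vanishes, and u(n) = -n³ + 5n² - 4n + 5.
Then u(-3) = 89.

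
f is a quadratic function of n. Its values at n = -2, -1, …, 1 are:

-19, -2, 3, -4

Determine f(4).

Write f(n) = an² + bn + c; the 4 given values yield a linear system in the 3 coefficients.
Solving, f(n) = -6n² - n + 3.
Then f(4) = -97.

-97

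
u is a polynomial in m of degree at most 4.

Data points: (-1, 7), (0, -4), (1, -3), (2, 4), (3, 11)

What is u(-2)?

36

First differences: -11, 1, 7, 7. Second differences: 12, 6, 0. Third differences: -6, -6.
Level-3 differences are constant, so u has degree 3.
Fitting a degree-3 polynomial gives u(m) = -m³ + 6m² - 4m - 4.
Then u(-2) = 36.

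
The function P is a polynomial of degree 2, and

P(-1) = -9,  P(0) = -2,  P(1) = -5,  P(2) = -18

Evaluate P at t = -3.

Write P(t) = at² + bt + c; the 4 given values yield a linear system in the 3 coefficients.
Solving, P(t) = -5t² + 2t - 2.
Then P(-3) = -53.

-53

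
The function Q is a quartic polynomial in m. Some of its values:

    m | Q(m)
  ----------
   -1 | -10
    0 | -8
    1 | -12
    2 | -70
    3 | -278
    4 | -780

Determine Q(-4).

First differences: 2, -4, -58, -208, -502. Second differences: -6, -54, -150, -294. Third differences: -48, -96, -144. Fourth differences: -48, -48.
Level-4 differences are constant, so Q has degree 4.
Fitting a degree-4 polynomial gives Q(m) = -2m^4 - 4m³ - m² + 3m - 8.
Then Q(-4) = -292.

-292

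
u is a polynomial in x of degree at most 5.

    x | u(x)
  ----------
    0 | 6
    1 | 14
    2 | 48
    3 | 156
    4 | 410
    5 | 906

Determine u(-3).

Write u(x) = ax^5 + bx^4 + cx³ + dx² + ex + p; the 6 given values yield a linear system in the 6 coefficients.
Solving, the leading coefficient vanishes, and u(x) = x^4 + 2x³ + 5x + 6.
Then u(-3) = 18.

18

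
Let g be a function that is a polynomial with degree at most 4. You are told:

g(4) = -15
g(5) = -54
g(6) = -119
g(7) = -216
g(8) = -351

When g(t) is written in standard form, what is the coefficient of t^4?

0

First differences: -39, -65, -97, -135. Second differences: -26, -32, -38. Third differences: -6, -6.
Level-3 differences are constant, so g has degree 3.
Fitting a degree-3 polynomial gives g(t) = -t³ + 2t² + 4t + 1.
The coefficient of t^4 is 0.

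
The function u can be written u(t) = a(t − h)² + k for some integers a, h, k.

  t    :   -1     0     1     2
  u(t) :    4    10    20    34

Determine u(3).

52

First differences 6, 10, 14; second difference 4 = 2a, so a = 2.
Expanding, the t-coefficient is −2ah = -4h; matching it to the data gives h = -2, and then k = 2.
So u(t) = 2(t + 2)² + 2.
u(3) = 2·5² + 2 = 52.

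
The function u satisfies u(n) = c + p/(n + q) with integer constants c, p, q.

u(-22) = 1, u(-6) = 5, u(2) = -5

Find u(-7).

4

(u(n) − c)(n + q) = p for each data point; the three points give a linear system in c and q, then p follows.
Solving: c = 0, q = 2, p = -20, so u(n) = -20/(n + 2).
Then u(-7) = 0 − 20/(-5) = 4.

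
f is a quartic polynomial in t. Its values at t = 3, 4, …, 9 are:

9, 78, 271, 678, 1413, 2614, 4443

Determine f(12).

15678

Write f(t) = at^4 + bt³ + ct² + dt + e; the 7 given values yield a linear system in the 5 coefficients.
Solving, f(t) = t^4 - 3t³ + t² - 2t + 6.
Then f(12) = 15678.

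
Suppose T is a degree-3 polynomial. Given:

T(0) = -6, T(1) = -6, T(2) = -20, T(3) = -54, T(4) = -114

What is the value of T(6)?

-336

First differences: 0, -14, -34, -60. Second differences: -14, -20, -26. Third differences: -6, -6.
Level-3 differences are constant, so T has degree 3.
Fitting a degree-3 polynomial gives T(t) = -t³ - 4t² + 5t - 6.
Then T(6) = -336.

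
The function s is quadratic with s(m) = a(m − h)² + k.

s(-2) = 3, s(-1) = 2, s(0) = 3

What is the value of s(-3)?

First differences -1, 1; second difference 2 = 2a, so a = 1.
Expanding, the m-coefficient is −2ah = -2h; matching it to the data gives h = -1, and then k = 2.
So s(m) = 1(m + 1)² + 2.
s(-3) = 1·(-2)² + 2 = 6.

6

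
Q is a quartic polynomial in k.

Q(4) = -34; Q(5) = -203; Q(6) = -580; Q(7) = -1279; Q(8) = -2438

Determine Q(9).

Write Q(k) = ak^4 + bk³ + ck² + dk + e; the 5 given values yield a linear system in the 5 coefficients.
Solving, Q(k) = -k^4 + 3k³ + 2k² - k + 2.
Then Q(9) = -4219.

-4219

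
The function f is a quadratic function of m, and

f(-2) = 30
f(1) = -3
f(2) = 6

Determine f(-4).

Write f(m) = am² + bm + c; the 3 given values yield a linear system in the 3 coefficients.
Solving, f(m) = 5m² - 6m - 2.
Then f(-4) = 102.

102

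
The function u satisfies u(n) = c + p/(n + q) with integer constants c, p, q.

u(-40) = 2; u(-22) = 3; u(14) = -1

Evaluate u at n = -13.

(u(n) − c)(n + q) = p for each data point; the three points give a linear system in c and q, then p follows.
Solving: c = 1, q = 4, p = -36, so u(n) = 1 − 36/(n + 4).
Then u(-13) = 1 − 36/(-9) = 5.

5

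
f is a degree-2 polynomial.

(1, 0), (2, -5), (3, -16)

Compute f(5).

-56

Write f(x) = ax² + bx + c; the 3 given values yield a linear system in the 3 coefficients.
Solving, f(x) = -3x² + 4x - 1.
Then f(5) = -56.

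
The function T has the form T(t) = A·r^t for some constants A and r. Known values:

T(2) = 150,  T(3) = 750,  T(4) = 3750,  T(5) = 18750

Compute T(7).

468750

Consecutive ratio: 750/150 = 5, and 3750/750 = 5, so r = 5.
Then A·5^2 = 150 gives A = 6, and T(t) = 6·5^t.
T(7) = 6·5^7 = 468750.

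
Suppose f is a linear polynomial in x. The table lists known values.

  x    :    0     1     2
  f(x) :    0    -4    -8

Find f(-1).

Write f(x) = ax + b; the 3 given values yield a linear system in the 2 coefficients.
Solving, f(x) = -4x.
Then f(-1) = 4.

4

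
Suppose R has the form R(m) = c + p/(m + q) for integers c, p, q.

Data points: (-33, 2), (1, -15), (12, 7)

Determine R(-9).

(R(m) − c)(m + q) = p for each data point; the three points give a linear system in c and q, then p follows.
Solving: c = 3, q = -3, p = 36, so R(m) = 3 + 36/(m − 3).
Then R(-9) = 3 + 36/(-12) = 0.

0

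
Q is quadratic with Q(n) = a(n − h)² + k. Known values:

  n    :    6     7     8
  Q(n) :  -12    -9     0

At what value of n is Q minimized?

First differences 3, 9; second difference 6 = 2a, so a = 3.
Expanding, the n-coefficient is −2ah = -6h; matching it to the data gives h = 6, and then k = -12.
So Q(n) = 3(n − 6)² − 12.
Hence h = 6.

6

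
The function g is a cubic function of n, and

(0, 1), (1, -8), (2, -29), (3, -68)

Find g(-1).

Write g(n) = an³ + bn² + cn + d; the 4 given values yield a linear system in the 4 coefficients.
Solving, g(n) = -n³ - 3n² - 5n + 1.
Then g(-1) = 4.

4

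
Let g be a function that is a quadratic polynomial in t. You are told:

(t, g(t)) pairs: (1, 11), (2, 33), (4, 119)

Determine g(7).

353

Write g(t) = at² + bt + c; the 3 given values yield a linear system in the 3 coefficients.
Solving, g(t) = 7t² + t + 3.
Then g(7) = 353.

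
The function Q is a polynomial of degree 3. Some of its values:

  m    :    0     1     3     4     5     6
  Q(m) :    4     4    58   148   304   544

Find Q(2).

Write Q(m) = am³ + bm² + cm + d; the 6 given values yield a linear system in the 4 coefficients.
Solving, Q(m) = 3m³ - 3m² + 4.
Then Q(2) = 16.

16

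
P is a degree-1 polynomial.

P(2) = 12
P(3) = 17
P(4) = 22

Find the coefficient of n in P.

Write P(n) = an + b; the 3 given values yield a linear system in the 2 coefficients.
Solving, P(n) = 5n + 2.
The coefficient of n is 5.

5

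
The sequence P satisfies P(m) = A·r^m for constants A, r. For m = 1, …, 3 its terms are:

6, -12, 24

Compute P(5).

Consecutive ratio: -12/6 = -2, and 24/(-12) = -2, so r = -2.
Then A·(-2)^1 = 6 gives A = -3, and P(m) = -3·(-2)^m.
P(5) = -3·(-2)^5 = 96.

96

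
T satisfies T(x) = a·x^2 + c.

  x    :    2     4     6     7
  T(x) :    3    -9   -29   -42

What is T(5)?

From T(2) = 3 and T(4) = -9: 4a + c = 3 and 16a + c = -9.
Subtracting: 12a = -12, so a = -1; then c = 3 − (-1)·4 = 7.
So T(x) = -1x² + 7, and T(5) = -18.

-18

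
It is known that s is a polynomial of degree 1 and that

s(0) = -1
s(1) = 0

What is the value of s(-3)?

-4

Write s(x) = ax + b; the 2 given values yield a linear system in the 2 coefficients.
Solving, s(x) = x - 1.
Then s(-3) = -4.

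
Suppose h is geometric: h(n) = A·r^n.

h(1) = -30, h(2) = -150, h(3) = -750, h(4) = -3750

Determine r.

Consecutive ratio: -150/(-30) = 5, and -750/(-150) = 5, so r = 5.
Then A·5^1 = -30 gives A = -6, and h(n) = -6·5^n.

5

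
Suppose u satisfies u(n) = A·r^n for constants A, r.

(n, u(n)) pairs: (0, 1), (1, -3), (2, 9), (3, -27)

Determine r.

-3

Consecutive ratio: -3/1 = -3, and 9/(-3) = -3, so r = -3.
Then A·(-3)^0 = 1 gives A = 1, and u(n) = 1·(-3)^n.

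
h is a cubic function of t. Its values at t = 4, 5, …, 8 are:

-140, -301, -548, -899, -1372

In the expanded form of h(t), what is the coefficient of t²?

2

Write h(t) = at³ + bt² + ct + d; the 5 given values yield a linear system in the 4 coefficients.
Solving, h(t) = -3t³ + 2t² + 4t + 4.
The coefficient of t² is 2.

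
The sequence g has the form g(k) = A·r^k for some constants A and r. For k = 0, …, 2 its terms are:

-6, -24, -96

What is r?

4

Consecutive ratio: -24/(-6) = 4, and -96/(-24) = 4, so r = 4.
Then A·4^0 = -6 gives A = -6, and g(k) = -6·4^k.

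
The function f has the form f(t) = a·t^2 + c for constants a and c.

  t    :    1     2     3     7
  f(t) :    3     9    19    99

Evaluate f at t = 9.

From f(1) = 3 and f(2) = 9: 1a + c = 3 and 4a + c = 9.
Subtracting: 3a = 6, so a = 2; then c = 3 − 2·1 = 1.
So f(t) = 2t² + 1, and f(9) = 163.

163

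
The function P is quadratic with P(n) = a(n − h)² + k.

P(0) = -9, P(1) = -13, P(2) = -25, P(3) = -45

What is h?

0

First differences -4, -12, -20; second difference -8 = 2a, so a = -4.
Expanding, the n-coefficient is −2ah = 8h; matching it to the data gives h = 0, and then k = -9.
So P(n) = -4(n + 0)² − 9.
Hence h = 0.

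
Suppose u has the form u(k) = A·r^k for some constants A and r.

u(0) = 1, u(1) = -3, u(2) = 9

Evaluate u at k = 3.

-27

Consecutive ratio: -3/1 = -3, and 9/(-3) = -3, so r = -3.
Then A·(-3)^0 = 1 gives A = 1, and u(k) = 1·(-3)^k.
u(3) = 1·(-3)^3 = -27.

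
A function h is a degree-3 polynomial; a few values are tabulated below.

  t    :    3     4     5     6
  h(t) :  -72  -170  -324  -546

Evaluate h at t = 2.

Write h(t) = at³ + bt² + ct + d; the 4 given values yield a linear system in the 4 coefficients.
Solving, h(t) = -2t³ - 4t² + 4t + 6.
Then h(2) = -18.

-18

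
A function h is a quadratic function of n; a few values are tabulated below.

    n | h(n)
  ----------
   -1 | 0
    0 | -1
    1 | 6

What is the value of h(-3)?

26

Write h(n) = an² + bn + c; the 3 given values yield a linear system in the 3 coefficients.
Solving, h(n) = 4n² + 3n - 1.
Then h(-3) = 26.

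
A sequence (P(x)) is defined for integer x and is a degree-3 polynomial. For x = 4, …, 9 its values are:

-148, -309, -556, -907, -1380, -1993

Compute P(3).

Write P(x) = ax³ + bx² + cx + d; the 6 given values yield a linear system in the 4 coefficients.
Solving, P(x) = -3x³ + 2x² + 4x - 4.
Then P(3) = -55.

-55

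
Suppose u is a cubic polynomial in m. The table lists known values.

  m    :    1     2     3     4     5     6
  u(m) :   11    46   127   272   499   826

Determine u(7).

1271

Write u(m) = am³ + bm² + cm + d; the 6 given values yield a linear system in the 4 coefficients.
Solving, u(m) = 3m³ + 5m² - m + 4.
Then u(7) = 1271.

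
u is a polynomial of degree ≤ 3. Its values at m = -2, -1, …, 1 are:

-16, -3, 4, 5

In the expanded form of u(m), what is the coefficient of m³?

Write u(m) = am³ + bm² + cm + d; the 4 given values yield a linear system in the 4 coefficients.
Solving, the leading coefficient vanishes, and u(m) = -3m² + 4m + 4.
The coefficient of m³ is 0.

0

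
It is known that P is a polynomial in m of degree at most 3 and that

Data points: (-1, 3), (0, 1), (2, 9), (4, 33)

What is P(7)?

99

Write P(m) = am³ + bm² + cm + d; the 4 given values yield a linear system in the 4 coefficients.
Solving, the leading coefficient vanishes, and P(m) = 2m² + 1.
Then P(7) = 99.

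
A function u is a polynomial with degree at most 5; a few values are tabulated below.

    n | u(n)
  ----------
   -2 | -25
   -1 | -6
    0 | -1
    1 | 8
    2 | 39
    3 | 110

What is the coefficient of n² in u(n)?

2

First differences: 19, 5, 9, 31, 71. Second differences: -14, 4, 22, 40. Third differences: 18, 18, 18.
Level-3 differences are constant, so u has degree 3.
Fitting a degree-3 polynomial gives u(n) = 3n³ + 2n² + 4n - 1.
The coefficient of n² is 2.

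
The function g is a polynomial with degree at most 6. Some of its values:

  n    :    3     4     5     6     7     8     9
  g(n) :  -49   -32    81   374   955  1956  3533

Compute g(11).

9159

Write g(n) = an^6 + bn^5 + cn^4 + dn³ + en² + pn + q; the 7 given values yield a linear system in the 7 coefficients.
Solving, the top 2 coefficients vanish, and g(n) = n^4 - 4n³ - n² - 3n - 4.
Then g(11) = 9159.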